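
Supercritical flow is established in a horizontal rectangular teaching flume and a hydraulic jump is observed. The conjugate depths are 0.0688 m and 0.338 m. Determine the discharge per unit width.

q = 0.215 m²/s

For a rectangular channel the momentum equation gives q² = ½·g·y₁·y₂·(y₁ + y₂) = ½×9.81×0.0688×0.338×0.407 = 0.0464.
q = √0.0464 = 0.215 m²/s.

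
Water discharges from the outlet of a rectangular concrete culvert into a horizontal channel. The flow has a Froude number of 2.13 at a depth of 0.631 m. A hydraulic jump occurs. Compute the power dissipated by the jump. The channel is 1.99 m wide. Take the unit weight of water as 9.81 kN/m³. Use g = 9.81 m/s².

P = 15.1 kW

Fr₁ = 2.13 (given).
From the momentum equation for a rectangular channel, y₂/y₁ = ½[√(1 + 8Fr₁²) − 1] = ½[√37.30 − 1] = 2.55.
y₂ = 2.55 × 0.631 = 1.61 m.
Head loss: ΔE = (y₂ − y₁)³/(4y₁y₂) = (1.61 − 0.631)³/(4×0.631×1.61) = 0.942/4.07 = 0.232 m.
V₁ = Fr₁·√(g·y₁) = 2.13×√(9.81×0.631) = 5.30 m/s; q = V₁·y₁ = 3.34 m²/s. Q = q·b = 3.34 × 1.99 = 6.65 m³/s. P = γ·Q·ΔE = 9.81 × 6.65 × 0.232 = 15.1 kW.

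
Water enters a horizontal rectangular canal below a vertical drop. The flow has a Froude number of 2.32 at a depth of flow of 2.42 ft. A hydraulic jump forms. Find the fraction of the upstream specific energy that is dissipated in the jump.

Fr₁ = 2.32 (given).
From the momentum equation for a rectangular channel, y₂/y₁ = ½[√(1 + 8Fr₁²) − 1] = ½[√44.06 − 1] = 2.82.
y₂ = 2.82 × 2.42 = 6.82 ft.
E₁ = y₁(1 + Fr₁²/2) = 2.42×(1 + 2.32²/2) = 8.93 ft. ΔE = (y₂ − y₁)³/(4y₁y₂) = 1.29 ft. ΔE/E₁ = 1.29/8.93 = 0.145.

ΔE/E₁ = 0.145 (14.5%)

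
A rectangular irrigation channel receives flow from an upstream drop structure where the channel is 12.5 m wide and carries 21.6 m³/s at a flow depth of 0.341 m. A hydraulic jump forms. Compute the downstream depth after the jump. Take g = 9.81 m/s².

q = Q/b = 21.6/12.5 = 1.73 m²/s; V₁ = q/y₁ = 5.07 m/s. Fr₁ = V₁/√(g·y₁) = 2.77.
Sequent-depth ratio: y₂/y₁ = ½[√(1 + 8Fr₁²) − 1] = ½[√62.41 − 1] = 3.45.
y₂ = 3.45 × 0.341 = 1.18 m.

y₂ = 1.18 m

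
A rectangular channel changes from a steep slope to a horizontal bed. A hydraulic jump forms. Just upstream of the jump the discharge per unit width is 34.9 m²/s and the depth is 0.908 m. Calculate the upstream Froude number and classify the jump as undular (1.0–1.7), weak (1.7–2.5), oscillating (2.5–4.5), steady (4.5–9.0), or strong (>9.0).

Fr₁ = 12.9; strong jump

V₁ = q/y₁ = 34.9/0.908 = 38.4 m/s. Fr₁ = V₁/√(g·y₁) = 38.4/√(9.81×0.908) = 12.9.
Fr₁ = 12.9 lies in the strong range.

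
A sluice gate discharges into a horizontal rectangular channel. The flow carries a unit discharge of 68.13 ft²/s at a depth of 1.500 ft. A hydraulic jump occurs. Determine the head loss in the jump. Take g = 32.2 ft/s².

ΔE = 19.98 ft

V₁ = q/y₁ = 68.13/1.500 = 45.42 ft/s. Fr₁ = V₁/√(g·y₁) = 45.42/√(32.2×1.500) = 6.535.
Conjugate-depth relation: y₂/y₁ = ½[√(1 + 8Fr₁²) − 1] = ½[√342.69 − 1] = 8.756.
y₂ = 8.756 × 1.500 = 13.13 ft.
V₂ = q/y₂ = 68.13/13.13 = 5.187 ft/s. E₁ = y₁ + V₁²/2g = 33.53 ft; E₂ = y₂ + V₂²/2g = 13.55 ft. ΔE = E₁ − E₂ = 19.98 ft.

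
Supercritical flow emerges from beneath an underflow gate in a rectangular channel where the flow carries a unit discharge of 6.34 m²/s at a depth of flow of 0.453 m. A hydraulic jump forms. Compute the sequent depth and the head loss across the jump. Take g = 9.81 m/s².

V₁ = q/y₁ = 6.34/0.453 = 14.0 m/s. Fr₁ = V₁/√(g·y₁) = 14.0/√(9.81×0.453) = 6.64.
Conjugate-depth relation: y₂/y₁ = ½[√(1 + 8Fr₁²) − 1] = ½[√353.6 − 1] = 8.90.
y₂ = 8.90 × 0.453 = 4.03 m.
Head loss: ΔE = (y₂ − y₁)³/(4y₁y₂) = (4.03 − 0.453)³/(4×0.453×4.03) = 45.9/7.31 = 6.28 m.

y₂ = 4.03 m; ΔE = 6.28 m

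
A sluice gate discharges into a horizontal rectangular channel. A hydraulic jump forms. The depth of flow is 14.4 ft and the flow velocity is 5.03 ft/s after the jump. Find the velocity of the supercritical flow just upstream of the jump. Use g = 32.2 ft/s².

V₁ = 50.7 ft/s

Fr₂ = V₂/√(g·y₂) = 5.03/√(32.2×14.4) = 0.234.
Applying the sequent-depth relation in reverse, y₁/y₂ = ½[√(1 + 8Fr₂²) − 1] = ½[√1.437 − 1] = 0.0993.
y₁ = 0.0993 × 14.4 = 1.43 ft.
V₁ = q/y₁ = 72.4/1.43 = 50.7 ft/s.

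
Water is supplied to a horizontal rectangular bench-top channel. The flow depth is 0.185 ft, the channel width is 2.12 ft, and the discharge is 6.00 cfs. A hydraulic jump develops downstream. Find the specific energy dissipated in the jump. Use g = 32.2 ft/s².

q = Q/b = 6.00/2.12 = 2.83 ft²/s; V₁ = q/y₁ = 15.3 ft/s. Fr₁ = V₁/√(g·y₁) = 6.27.
By Bélanger, y₂/y₁ = ½[√(1 + 8Fr₁²) − 1] = ½[√315.3 − 1] = 8.38.
y₂ = 8.38 × 0.185 = 1.55 ft.
Head loss: ΔE = (y₂ − y₁)³/(4y₁y₂) = (1.55 − 0.185)³/(4×0.185×1.55) = 2.54/1.15 = 2.22 ft.

ΔE = 2.22 ft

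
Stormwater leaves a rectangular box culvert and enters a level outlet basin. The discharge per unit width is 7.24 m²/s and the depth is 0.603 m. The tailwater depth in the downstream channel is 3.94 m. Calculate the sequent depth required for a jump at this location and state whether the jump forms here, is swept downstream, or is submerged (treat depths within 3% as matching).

V₁ = q/y₁ = 7.24/0.603 = 12.0 m/s. Fr₁ = V₁/√(g·y₁) = 12.0/√(9.81×0.603) = 4.94.
By Bélanger, y₂/y₁ = ½[√(1 + 8Fr₁²) − 1] = ½[√196.0 − 1] = 6.50.
y₂ = 6.50 × 0.603 = 3.92 m.
Tailwater y_tw = 3.94 m: y_tw ≈ y₂, so the jump forms here.

y₂ = 3.92 m; the jump forms here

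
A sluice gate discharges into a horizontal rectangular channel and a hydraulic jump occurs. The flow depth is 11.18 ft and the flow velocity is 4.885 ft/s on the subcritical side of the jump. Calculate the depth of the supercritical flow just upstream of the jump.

y₁ = 1.325 ft

Fr₂ = V₂/√(g·y₂) = 4.885/√(32.2×11.18) = 0.2575.
Since the conjugate-depth ratio holds either way, y₁/y₂ = ½[√(1 + 8Fr₂²) − 1] = ½[√1.5303 − 1] = 0.1185.
y₁ = 0.1185 × 11.18 = 1.325 ft.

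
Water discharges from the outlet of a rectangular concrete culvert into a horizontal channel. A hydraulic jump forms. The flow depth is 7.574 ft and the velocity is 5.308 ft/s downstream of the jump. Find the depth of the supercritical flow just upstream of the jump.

y₁ = 1.466 ft

Fr₂ = V₂/√(g·y₂) = 5.308/√(32.2×7.574) = 0.3399.
Since the conjugate-depth ratio holds either way, y₁/y₂ = ½[√(1 + 8Fr₂²) − 1] = ½[√1.9242 − 1] = 0.1936.
y₁ = 0.1936 × 7.574 = 1.466 ft.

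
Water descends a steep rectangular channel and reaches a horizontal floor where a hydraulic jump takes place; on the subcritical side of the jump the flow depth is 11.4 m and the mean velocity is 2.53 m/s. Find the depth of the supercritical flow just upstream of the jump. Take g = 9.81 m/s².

y₁ = 1.18 m

Fr₂ = V₂/√(g·y₂) = 2.53/√(9.81×11.4) = 0.239.
Applying the sequent-depth relation in reverse, y₁/y₂ = ½[√(1 + 8Fr₂²) − 1] = ½[√1.458 − 1] = 0.104.
y₁ = 0.104 × 11.4 = 1.18 m.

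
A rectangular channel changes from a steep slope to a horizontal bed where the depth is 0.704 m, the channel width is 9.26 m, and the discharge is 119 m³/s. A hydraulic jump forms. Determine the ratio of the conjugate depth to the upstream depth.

q = Q/b = 119/9.26 = 12.9 m²/s; V₁ = q/y₁ = 18.3 m/s. Fr₁ = V₁/√(g·y₁) = 6.95.
Sequent-depth ratio: y₂/y₁ = ½[√(1 + 8Fr₁²) − 1] = ½[√387.0 − 1] = 9.34.

y₂/y₁ = 9.34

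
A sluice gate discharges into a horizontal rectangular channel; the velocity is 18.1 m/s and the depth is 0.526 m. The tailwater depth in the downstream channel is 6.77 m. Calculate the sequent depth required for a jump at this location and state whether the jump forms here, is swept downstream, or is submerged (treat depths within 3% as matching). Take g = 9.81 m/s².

y₂ = 5.67 m; the jump is submerged

Fr₁ = V₁/√(g·y₁) = 18.1/√(9.81×0.526) = 7.97.
Bélanger equation: y₂/y₁ = ½[√(1 + 8Fr₁²) − 1] = ½[√508.9 − 1] = 10.8.
y₂ = 10.8 × 0.526 = 5.67 m.
Tailwater y_tw = 6.77 m: y_tw > y₂, so the jump is submerged.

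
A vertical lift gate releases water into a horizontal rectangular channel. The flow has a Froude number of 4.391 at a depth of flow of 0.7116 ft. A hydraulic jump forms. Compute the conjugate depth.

y₂ = 4.077 ft

Fr₁ = 4.391 (given).
Sequent-depth ratio: y₂/y₁ = ½[√(1 + 8Fr₁²) − 1] = ½[√155.25 − 1] = 5.730.
y₂ = 5.730 × 0.7116 = 4.077 ft.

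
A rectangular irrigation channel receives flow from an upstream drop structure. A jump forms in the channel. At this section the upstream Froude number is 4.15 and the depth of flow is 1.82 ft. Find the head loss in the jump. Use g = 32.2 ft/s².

ΔE = 7.14 ft

Fr₁ = 4.15 (given).
Bélanger equation: y₂/y₁ = ½[√(1 + 8Fr₁²) − 1] = ½[√138.8 − 1] = 5.39.
y₂ = 5.39 × 1.82 = 9.81 ft.
Head loss: ΔE = (y₂ − y₁)³/(4y₁y₂) = (9.81 − 1.82)³/(4×1.82×9.81) = 510/71.4 = 7.14 ft.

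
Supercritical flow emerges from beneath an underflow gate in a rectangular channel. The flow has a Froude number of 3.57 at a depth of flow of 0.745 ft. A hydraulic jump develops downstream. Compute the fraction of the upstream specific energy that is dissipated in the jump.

ΔE/E₁ = 0.338 (33.8%)

Fr₁ = 3.57 (given).
Conjugate-depth relation: y₂/y₁ = ½[√(1 + 8Fr₁²) − 1] = ½[√103.0 − 1] = 4.57.
y₂ = 4.57 × 0.745 = 3.41 ft.
E₁ = y₁(1 + Fr₁²/2) = 0.745×(1 + 3.57²/2) = 5.49 ft. ΔE = (y₂ − y₁)³/(4y₁y₂) = 1.86 ft. ΔE/E₁ = 1.86/5.49 = 0.338.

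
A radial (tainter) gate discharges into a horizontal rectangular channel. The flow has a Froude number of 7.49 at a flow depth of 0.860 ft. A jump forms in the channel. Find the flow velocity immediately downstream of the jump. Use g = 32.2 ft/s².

Fr₁ = 7.49 (given).
By Bélanger, y₂/y₁ = ½[√(1 + 8Fr₁²) − 1] = ½[√449.8 − 1] = 10.1.
y₂ = 10.1 × 0.860 = 8.69 ft.
V₁ = Fr₁·√(g·y₁) = 7.49×√(32.2×0.860) = 39.4 ft/s; q = V₁·y₁ = 33.9 ft²/s.
V₂ = q/y₂ = 33.9/8.69 = 3.90 ft/s.

V₂ = 3.90 ft/s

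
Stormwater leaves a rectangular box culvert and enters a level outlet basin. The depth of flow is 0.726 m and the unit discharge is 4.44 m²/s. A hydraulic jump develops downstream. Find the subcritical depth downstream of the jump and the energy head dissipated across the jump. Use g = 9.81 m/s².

y₂ = 2.02 m; ΔE = 0.368 m

V₁ = q/y₁ = 4.44/0.726 = 6.12 m/s. Fr₁ = V₁/√(g·y₁) = 6.12/√(9.81×0.726) = 2.29.
Bélanger equation: y₂/y₁ = ½[√(1 + 8Fr₁²) − 1] = ½[√43.01 − 1] = 2.78.
y₂ = 2.78 × 0.726 = 2.02 m.
Head loss: ΔE = (y₂ − y₁)³/(4y₁y₂) = (2.02 − 0.726)³/(4×0.726×2.02) = 2.16/5.86 = 0.368 m.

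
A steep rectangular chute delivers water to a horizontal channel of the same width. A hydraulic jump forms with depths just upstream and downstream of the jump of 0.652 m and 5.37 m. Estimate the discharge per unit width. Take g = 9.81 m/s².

q = 10.2 m²/s

For a rectangular channel the momentum equation gives q² = ½·g·y₁·y₂·(y₁ + y₂) = ½×9.81×0.652×5.37×6.02 = 103.
q = √103 = 10.2 m²/s.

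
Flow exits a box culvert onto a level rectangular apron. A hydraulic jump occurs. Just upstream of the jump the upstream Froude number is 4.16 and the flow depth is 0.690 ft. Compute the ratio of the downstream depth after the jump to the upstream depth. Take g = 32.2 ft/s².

Fr₁ = 4.16 (given).
Bélanger equation: y₂/y₁ = ½[√(1 + 8Fr₁²) − 1] = ½[√139.4 − 1] = 5.40.

y₂/y₁ = 5.40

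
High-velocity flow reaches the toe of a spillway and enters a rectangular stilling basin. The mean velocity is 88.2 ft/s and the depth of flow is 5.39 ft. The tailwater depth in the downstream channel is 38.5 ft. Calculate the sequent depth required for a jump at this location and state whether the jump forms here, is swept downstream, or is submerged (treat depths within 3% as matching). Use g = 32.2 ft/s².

y₂ = 48.4 ft; the jump is swept downstream

Fr₁ = V₁/√(g·y₁) = 88.2/√(32.2×5.39) = 6.69.
By Bélanger, y₂/y₁ = ½[√(1 + 8Fr₁²) − 1] = ½[√359.6 − 1] = 8.98.
y₂ = 8.98 × 5.39 = 48.4 ft.
Tailwater y_tw = 38.5 ft: y_tw < y₂, so the jump is swept downstream.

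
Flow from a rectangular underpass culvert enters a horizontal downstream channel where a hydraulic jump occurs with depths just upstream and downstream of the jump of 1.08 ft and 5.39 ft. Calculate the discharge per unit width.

q = 24.6 ft²/s

For a rectangular channel the momentum equation gives q² = ½·g·y₁·y₂·(y₁ + y₂) = ½×32.2×1.08×5.39×6.47 = 606.
q = √606 = 24.6 ft²/s.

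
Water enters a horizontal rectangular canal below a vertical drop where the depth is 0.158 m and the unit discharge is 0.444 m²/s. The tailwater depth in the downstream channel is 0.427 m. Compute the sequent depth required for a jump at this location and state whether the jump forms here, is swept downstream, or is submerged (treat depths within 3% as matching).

y₂ = 0.432 m; the jump forms here

V₁ = q/y₁ = 0.444/0.158 = 2.81 m/s. Fr₁ = V₁/√(g·y₁) = 2.81/√(9.81×0.158) = 2.26.
By Bélanger, y₂/y₁ = ½[√(1 + 8Fr₁²) − 1] = ½[√41.76 − 1] = 2.73.
y₂ = 2.73 × 0.158 = 0.432 m.
Tailwater y_tw = 0.427 m: y_tw ≈ y₂, so the jump forms here.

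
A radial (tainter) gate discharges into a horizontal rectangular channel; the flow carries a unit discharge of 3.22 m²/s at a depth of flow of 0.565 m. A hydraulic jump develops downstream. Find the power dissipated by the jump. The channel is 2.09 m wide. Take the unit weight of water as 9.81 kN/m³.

V₁ = q/y₁ = 3.22/0.565 = 5.70 m/s. Fr₁ = V₁/√(g·y₁) = 5.70/√(9.81×0.565) = 2.42.
By Bélanger, y₂/y₁ = ½[√(1 + 8Fr₁²) − 1] = ½[√47.88 − 1] = 2.96.
y₂ = 2.96 × 0.565 = 1.67 m.
V₂ = q/y₂ = 3.22/1.67 = 1.93 m/s. E₁ = y₁ + V₁²/2g = 2.22 m; E₂ = y₂ + V₂²/2g = 1.86 m. ΔE = E₁ − E₂ = 0.359 m.
Q = q·b = 3.22 × 2.09 = 6.73 m³/s. P = γ·Q·ΔE = 9.81 × 6.73 × 0.359 = 23.7 kW.

P = 23.7 kW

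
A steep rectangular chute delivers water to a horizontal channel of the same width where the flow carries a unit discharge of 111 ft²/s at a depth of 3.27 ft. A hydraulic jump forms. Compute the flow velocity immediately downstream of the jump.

V₁ = q/y₁ = 111/3.27 = 33.9 ft/s. Fr₁ = V₁/√(g·y₁) = 33.9/√(32.2×3.27) = 3.31.
Conjugate-depth relation: y₂/y₁ = ½[√(1 + 8Fr₁²) − 1] = ½[√88.55 − 1] = 4.20.
y₂ = 4.20 × 3.27 = 13.8 ft.
V₂ = q/y₂ = 111/13.8 = 8.07 ft/s.

V₂ = 8.07 ft/s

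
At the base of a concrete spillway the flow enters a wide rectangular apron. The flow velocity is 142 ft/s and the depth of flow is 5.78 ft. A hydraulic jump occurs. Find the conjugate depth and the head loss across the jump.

y₂ = 82.2 ft; ΔE = 235 ft

Fr₁ = V₁/√(g·y₁) = 142/√(32.2×5.78) = 10.4.
Sequent-depth ratio: y₂/y₁ = ½[√(1 + 8Fr₁²) − 1] = ½[√867.7 − 1] = 14.2.
y₂ = 14.2 × 5.78 = 82.2 ft.
Head loss: ΔE = (y₂ − y₁)³/(4y₁y₂) = (82.2 − 5.78)³/(4×5.78×82.2) = 447020/1901 = 235 ft.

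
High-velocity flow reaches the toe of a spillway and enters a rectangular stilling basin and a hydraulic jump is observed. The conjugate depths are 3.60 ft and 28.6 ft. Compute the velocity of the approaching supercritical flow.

For a rectangular channel the momentum equation gives q² = ½·g·y₁·y₂·(y₁ + y₂) = ½×32.2×3.60×28.6×32.2 = 53377.
q = √53377 = 231 ft²/s.
V₁ = q/y₁ = 231/3.60 = 64.2 ft/s.

V₁ = 64.2 ft/s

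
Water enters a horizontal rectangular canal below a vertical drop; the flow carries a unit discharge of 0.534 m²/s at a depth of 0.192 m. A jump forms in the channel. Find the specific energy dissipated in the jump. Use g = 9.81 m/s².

ΔE = 0.0558 m

V₁ = q/y₁ = 0.534/0.192 = 2.78 m/s. Fr₁ = V₁/√(g·y₁) = 2.78/√(9.81×0.192) = 2.03.
Bélanger equation: y₂/y₁ = ½[√(1 + 8Fr₁²) − 1] = ½[√33.85 − 1] = 2.41.
y₂ = 2.41 × 0.192 = 0.463 m.
Head loss: ΔE = (y₂ − y₁)³/(4y₁y₂) = (0.463 − 0.192)³/(4×0.192×0.463) = 0.0198/0.355 = 0.0558 m.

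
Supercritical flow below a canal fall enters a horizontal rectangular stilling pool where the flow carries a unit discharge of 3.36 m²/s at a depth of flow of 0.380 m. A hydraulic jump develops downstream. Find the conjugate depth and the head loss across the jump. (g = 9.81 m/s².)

y₂ = 2.28 m; ΔE = 1.98 m

V₁ = q/y₁ = 3.36/0.380 = 8.84 m/s. Fr₁ = V₁/√(g·y₁) = 8.84/√(9.81×0.380) = 4.58.
From the momentum equation for a rectangular channel, y₂/y₁ = ½[√(1 + 8Fr₁²) − 1] = ½[√168.8 − 1] = 6.00.
y₂ = 6.00 × 0.380 = 2.28 m.
Head loss: ΔE = (y₂ − y₁)³/(4y₁y₂) = (2.28 − 0.380)³/(4×0.380×2.28) = 6.84/3.46 = 1.98 m.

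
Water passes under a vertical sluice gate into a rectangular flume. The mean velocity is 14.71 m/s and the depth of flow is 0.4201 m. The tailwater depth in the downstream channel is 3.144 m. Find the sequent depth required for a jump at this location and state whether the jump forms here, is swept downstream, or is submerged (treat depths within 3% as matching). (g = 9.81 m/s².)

y₂ = 4.100 m; the jump is swept downstream

Fr₁ = V₁/√(g·y₁) = 14.71/√(9.81×0.4201) = 7.246.
Sequent-depth ratio: y₂/y₁ = ½[√(1 + 8Fr₁²) − 1] = ½[√421.04 − 1] = 9.760.
y₂ = 9.760 × 0.4201 = 4.100 m.
Tailwater y_tw = 3.144 m: y_tw < y₂, so the jump is swept downstream.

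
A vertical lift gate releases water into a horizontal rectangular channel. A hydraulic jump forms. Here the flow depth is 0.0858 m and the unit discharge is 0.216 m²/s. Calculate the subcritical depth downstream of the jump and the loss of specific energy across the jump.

y₂ = 0.293 m; ΔE = 0.0883 m

V₁ = q/y₁ = 0.216/0.0858 = 2.52 m/s. Fr₁ = V₁/√(g·y₁) = 2.52/√(9.81×0.0858) = 2.74.
From the momentum equation for a rectangular channel, y₂/y₁ = ½[√(1 + 8Fr₁²) − 1] = ½[√61.24 − 1] = 3.41.
y₂ = 3.41 × 0.0858 = 0.293 m.
V₂ = q/y₂ = 0.216/0.293 = 0.738 m/s. E₁ = y₁ + V₁²/2g = 0.409 m; E₂ = y₂ + V₂²/2g = 0.321 m. ΔE = E₁ − E₂ = 0.0883 m.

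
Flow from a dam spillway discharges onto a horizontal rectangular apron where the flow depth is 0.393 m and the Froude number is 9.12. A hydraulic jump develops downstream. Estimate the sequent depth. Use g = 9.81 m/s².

Fr₁ = 9.12 (given).
Sequent-depth ratio: y₂/y₁ = ½[√(1 + 8Fr₁²) − 1] = ½[√666.4 − 1] = 12.4.
y₂ = 12.4 × 0.393 = 4.88 m.

y₂ = 4.88 m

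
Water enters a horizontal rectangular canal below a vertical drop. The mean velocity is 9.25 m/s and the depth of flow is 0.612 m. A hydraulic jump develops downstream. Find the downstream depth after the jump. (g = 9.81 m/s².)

y₂ = 2.98 m

Fr₁ = V₁/√(g·y₁) = 9.25/√(9.81×0.612) = 3.78.
By Bélanger, y₂/y₁ = ½[√(1 + 8Fr₁²) − 1] = ½[√115.0 − 1] = 4.86.
y₂ = 4.86 × 0.612 = 2.98 m.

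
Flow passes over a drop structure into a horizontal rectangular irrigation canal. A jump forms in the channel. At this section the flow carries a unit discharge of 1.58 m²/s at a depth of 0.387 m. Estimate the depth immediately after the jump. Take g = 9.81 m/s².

y₂ = 0.969 m

V₁ = q/y₁ = 1.58/0.387 = 4.08 m/s. Fr₁ = V₁/√(g·y₁) = 4.08/√(9.81×0.387) = 2.10.
Bélanger equation: y₂/y₁ = ½[√(1 + 8Fr₁²) − 1] = ½[√36.12 − 1] = 2.51.
y₂ = 2.51 × 0.387 = 0.969 m.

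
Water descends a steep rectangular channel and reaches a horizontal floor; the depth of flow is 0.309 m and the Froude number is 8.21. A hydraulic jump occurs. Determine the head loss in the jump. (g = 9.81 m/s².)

ΔE = 7.20 m

Fr₁ = 8.21 (given).
From the momentum equation for a rectangular channel, y₂/y₁ = ½[√(1 + 8Fr₁²) − 1] = ½[√540.2 − 1] = 11.1.
y₂ = 11.1 × 0.309 = 3.44 m.
V₁ = Fr₁·√(g·y₁) = 8.21×√(9.81×0.309) = 14.3 m/s; q = V₁·y₁ = 4.42 m²/s. V₂ = q/y₂ = 4.42/3.44 = 1.29 m/s. E₁ = y₁ + V₁²/2g = 10.7 m; E₂ = y₂ + V₂²/2g = 3.52 m. ΔE = E₁ − E₂ = 7.20 m.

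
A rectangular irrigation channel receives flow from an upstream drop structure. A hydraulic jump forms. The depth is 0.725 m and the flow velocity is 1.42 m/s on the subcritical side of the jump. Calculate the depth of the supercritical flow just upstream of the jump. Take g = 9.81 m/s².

y₁ = 0.293 m

Fr₂ = V₂/√(g·y₂) = 1.42/√(9.81×0.725) = 0.532.
The Bélanger relation is symmetric: y₁/y₂ = ½[√(1 + 8Fr₂²) − 1] = ½[√3.268 − 1] = 0.404.
y₁ = 0.404 × 0.725 = 0.293 m.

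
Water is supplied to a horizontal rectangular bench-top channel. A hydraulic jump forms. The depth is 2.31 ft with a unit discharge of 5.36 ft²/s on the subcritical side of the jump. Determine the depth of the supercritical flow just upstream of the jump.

y₁ = 0.296 ft

V₂ = q/y₂ = 5.36/2.31 = 2.32 ft/s; Fr₂ = V₂/√(g·y₂) = 0.269.
Applying the sequent-depth relation in reverse, y₁/y₂ = ½[√(1 + 8Fr₂²) − 1] = ½[√1.579 − 1] = 0.128.
y₁ = 0.128 × 2.31 = 0.296 ft.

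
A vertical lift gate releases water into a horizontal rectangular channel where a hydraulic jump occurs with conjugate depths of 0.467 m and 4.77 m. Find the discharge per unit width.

q = 7.56 m²/s

For a rectangular channel the momentum equation gives q² = ½·g·y₁·y₂·(y₁ + y₂) = ½×9.81×0.467×4.77×5.24 = 57.2.
q = √57.2 = 7.56 m²/s.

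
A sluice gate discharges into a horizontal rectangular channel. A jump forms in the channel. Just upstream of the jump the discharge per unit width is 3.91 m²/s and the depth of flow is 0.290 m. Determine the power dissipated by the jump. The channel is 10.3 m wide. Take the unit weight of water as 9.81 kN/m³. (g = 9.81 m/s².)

P = 2505 kW

V₁ = q/y₁ = 3.91/0.290 = 13.5 m/s. Fr₁ = V₁/√(g·y₁) = 13.5/√(9.81×0.290) = 7.99.
By Bélanger, y₂/y₁ = ½[√(1 + 8Fr₁²) − 1] = ½[√512.2 − 1] = 10.8.
y₂ = 10.8 × 0.290 = 3.14 m.
Head loss: ΔE = (y₂ − y₁)³/(4y₁y₂) = (3.14 − 0.290)³/(4×0.290×3.14) = 23.1/3.64 = 6.34 m.
Q = q·b = 3.91 × 10.3 = 40.3 m³/s. P = γ·Q·ΔE = 9.81 × 40.3 × 6.34 = 2505 kW.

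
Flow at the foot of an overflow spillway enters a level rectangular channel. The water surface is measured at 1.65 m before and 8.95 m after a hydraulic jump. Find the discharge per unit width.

q = 27.7 m²/s

For a rectangular channel the momentum equation gives q² = ½·g·y₁·y₂·(y₁ + y₂) = ½×9.81×1.65×8.95×10.6 = 768.
q = √768 = 27.7 m²/s.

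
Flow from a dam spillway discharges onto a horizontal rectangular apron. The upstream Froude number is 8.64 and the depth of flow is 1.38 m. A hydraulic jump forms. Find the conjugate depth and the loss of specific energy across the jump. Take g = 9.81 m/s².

Fr₁ = 8.64 (given).
Bélanger equation: y₂/y₁ = ½[√(1 + 8Fr₁²) − 1] = ½[√598.2 − 1] = 11.7.
y₂ = 11.7 × 1.38 = 16.2 m.
V₁ = Fr₁·√(g·y₁) = 8.64×√(9.81×1.38) = 31.8 m/s; q = V₁·y₁ = 43.9 m²/s. V₂ = q/y₂ = 43.9/16.2 = 2.71 m/s. E₁ = y₁ + V₁²/2g = 52.9 m; E₂ = y₂ + V₂²/2g = 16.6 m. ΔE = E₁ − E₂ = 36.3 m.

y₂ = 16.2 m; ΔE = 36.3 m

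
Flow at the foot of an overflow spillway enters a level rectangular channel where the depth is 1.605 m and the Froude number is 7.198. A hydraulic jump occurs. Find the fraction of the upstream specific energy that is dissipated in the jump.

ΔE/E₁ = 0.630 (63.0%)

Fr₁ = 7.198 (given).
Sequent-depth ratio: y₂/y₁ = ½[√(1 + 8Fr₁²) − 1] = ½[√415.49 − 1] = 9.692.
y₂ = 9.692 × 1.605 = 15.56 m.
E₁ = y₁(1 + Fr₁²/2) = 1.605×(1 + 7.198²/2) = 43.18 m. ΔE = (y₂ − y₁)³/(4y₁y₂) = 27.19 m. ΔE/E₁ = 27.19/43.18 = 0.630.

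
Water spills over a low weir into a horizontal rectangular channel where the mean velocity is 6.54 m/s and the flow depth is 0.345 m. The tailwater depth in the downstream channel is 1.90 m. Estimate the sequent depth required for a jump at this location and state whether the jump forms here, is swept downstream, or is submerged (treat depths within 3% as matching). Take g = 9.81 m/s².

Fr₁ = V₁/√(g·y₁) = 6.54/√(9.81×0.345) = 3.55.
From the momentum equation for a rectangular channel, y₂/y₁ = ½[√(1 + 8Fr₁²) − 1] = ½[√102.1 − 1] = 4.55.
y₂ = 4.55 × 0.345 = 1.57 m.
Tailwater y_tw = 1.90 m: y_tw > y₂, so the jump is submerged.

y₂ = 1.57 m; the jump is submerged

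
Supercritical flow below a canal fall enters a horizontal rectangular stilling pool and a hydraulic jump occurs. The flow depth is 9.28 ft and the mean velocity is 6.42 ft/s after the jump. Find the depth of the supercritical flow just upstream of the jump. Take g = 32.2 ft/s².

Fr₂ = V₂/√(g·y₂) = 6.42/√(32.2×9.28) = 0.371.
Applying the sequent-depth relation in reverse, y₁/y₂ = ½[√(1 + 8Fr₂²) − 1] = ½[√2.103 − 1] = 0.225.
y₁ = 0.225 × 9.28 = 2.09 ft.

y₁ = 2.09 ft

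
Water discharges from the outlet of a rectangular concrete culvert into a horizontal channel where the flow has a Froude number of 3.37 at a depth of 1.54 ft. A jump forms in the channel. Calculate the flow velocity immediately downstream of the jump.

V₂ = 5.53 ft/s

Fr₁ = 3.37 (given).
From the momentum equation for a rectangular channel, y₂/y₁ = ½[√(1 + 8Fr₁²) − 1] = ½[√91.86 − 1] = 4.29.
y₂ = 4.29 × 1.54 = 6.61 ft.
V₁ = Fr₁·√(g·y₁) = 3.37×√(32.2×1.54) = 23.7 ft/s; q = V₁·y₁ = 36.5 ft²/s.
V₂ = q/y₂ = 36.5/6.61 = 5.53 ft/s.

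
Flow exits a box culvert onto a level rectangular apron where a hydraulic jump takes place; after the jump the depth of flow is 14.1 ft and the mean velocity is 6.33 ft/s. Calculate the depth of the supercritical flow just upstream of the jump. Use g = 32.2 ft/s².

y₁ = 2.16 ft

Fr₂ = V₂/√(g·y₂) = 6.33/√(32.2×14.1) = 0.297.
The Bélanger relation is symmetric: y₁/y₂ = ½[√(1 + 8Fr₂²) − 1] = ½[√1.706 − 1] = 0.153.
y₁ = 0.153 × 14.1 = 2.16 ft.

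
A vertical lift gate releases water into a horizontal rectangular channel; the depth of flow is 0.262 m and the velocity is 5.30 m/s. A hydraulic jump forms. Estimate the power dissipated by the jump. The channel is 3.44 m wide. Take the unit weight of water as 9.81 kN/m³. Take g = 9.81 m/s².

Fr₁ = V₁/√(g·y₁) = 5.30/√(9.81×0.262) = 3.31.
By Bélanger, y₂/y₁ = ½[√(1 + 8Fr₁²) − 1] = ½[√88.43 − 1] = 4.20.
y₂ = 4.20 × 0.262 = 1.10 m.
q = V₁·y₁ = 5.30 × 0.262 = 1.39 m²/s. V₂ = q/y₂ = 1.39/1.10 = 1.26 m/s. E₁ = y₁ + V₁²/2g = 1.69 m; E₂ = y₂ + V₂²/2g = 1.18 m. ΔE = E₁ − E₂ = 0.512 m.
Q = q·b = 1.39 × 3.44 = 4.78 m³/s. P = γ·Q·ΔE = 9.81 × 4.78 × 0.512 = 24.0 kW.

P = 24.0 kW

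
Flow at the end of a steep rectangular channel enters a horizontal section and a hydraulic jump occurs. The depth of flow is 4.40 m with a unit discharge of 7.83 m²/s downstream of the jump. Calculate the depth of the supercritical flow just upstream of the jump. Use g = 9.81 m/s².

y₁ = 0.571 m

V₂ = q/y₂ = 7.83/4.40 = 1.78 m/s; Fr₂ = V₂/√(g·y₂) = 0.271.
The Bélanger relation is symmetric: y₁/y₂ = ½[√(1 + 8Fr₂²) − 1] = ½[√1.587 − 1] = 0.130.
y₁ = 0.130 × 4.40 = 0.571 m.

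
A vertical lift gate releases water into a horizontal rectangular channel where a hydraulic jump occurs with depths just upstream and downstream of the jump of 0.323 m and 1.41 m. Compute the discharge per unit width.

For a rectangular channel the momentum equation gives q² = ½·g·y₁·y₂·(y₁ + y₂) = ½×9.81×0.323×1.41×1.73 = 3.87.
q = √3.87 = 1.97 m²/s.

q = 1.97 m²/s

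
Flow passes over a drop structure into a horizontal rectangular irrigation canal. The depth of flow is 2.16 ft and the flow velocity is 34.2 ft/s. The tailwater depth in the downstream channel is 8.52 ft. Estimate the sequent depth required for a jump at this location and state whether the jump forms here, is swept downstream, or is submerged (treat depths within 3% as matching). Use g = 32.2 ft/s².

Fr₁ = V₁/√(g·y₁) = 34.2/√(32.2×2.16) = 4.10.
Sequent-depth ratio: y₂/y₁ = ½[√(1 + 8Fr₁²) − 1] = ½[√135.5 − 1] = 5.32.
y₂ = 5.32 × 2.16 = 11.5 ft.
Tailwater y_tw = 8.52 ft: y_tw < y₂, so the jump is swept downstream.

y₂ = 11.5 ft; the jump is swept downstream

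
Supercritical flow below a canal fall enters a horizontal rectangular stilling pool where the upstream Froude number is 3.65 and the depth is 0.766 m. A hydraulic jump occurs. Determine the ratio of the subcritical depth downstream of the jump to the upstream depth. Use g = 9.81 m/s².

y₂/y₁ = 4.69

Fr₁ = 3.65 (given).
Bélanger equation: y₂/y₁ = ½[√(1 + 8Fr₁²) − 1] = ½[√107.6 − 1] = 4.69.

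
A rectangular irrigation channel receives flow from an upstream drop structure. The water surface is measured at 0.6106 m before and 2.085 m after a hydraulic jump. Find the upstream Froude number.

Fr₁ = 2.745

For a rectangular channel the momentum equation gives q² = ½·g·y₁·y₂·(y₁ + y₂) = ½×9.81×0.6106×2.085×2.696 = 16.83.
q = √16.83 = 4.103 m²/s.
V₁ = q/y₁ = 6.719 m/s; Fr₁ = V₁/√(g·y₁) = 2.745.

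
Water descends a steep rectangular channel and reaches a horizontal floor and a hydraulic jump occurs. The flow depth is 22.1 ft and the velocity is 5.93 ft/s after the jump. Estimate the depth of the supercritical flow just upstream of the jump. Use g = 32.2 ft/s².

Fr₂ = V₂/√(g·y₂) = 5.93/√(32.2×22.1) = 0.222.
Since the conjugate-depth ratio holds either way, y₁/y₂ = ½[√(1 + 8Fr₂²) − 1] = ½[√1.395 − 1] = 0.0906.
y₁ = 0.0906 × 22.1 = 2.00 ft.

y₁ = 2.00 ft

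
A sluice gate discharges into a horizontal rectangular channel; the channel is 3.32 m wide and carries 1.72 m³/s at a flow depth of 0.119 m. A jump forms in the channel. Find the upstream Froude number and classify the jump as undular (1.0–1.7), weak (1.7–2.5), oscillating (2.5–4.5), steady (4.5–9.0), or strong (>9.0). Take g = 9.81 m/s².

Fr₁ = 4.03; oscillating jump

q = Q/b = 1.72/3.32 = 0.518 m²/s; V₁ = q/y₁ = 4.35 m/s. Fr₁ = V₁/√(g·y₁) = 4.03.
Fr₁ = 4.03 lies in the oscillating range.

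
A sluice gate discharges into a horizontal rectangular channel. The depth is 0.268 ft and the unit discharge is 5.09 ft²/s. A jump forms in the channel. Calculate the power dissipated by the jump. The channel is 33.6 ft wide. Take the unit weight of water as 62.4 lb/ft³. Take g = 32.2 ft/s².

V₁ = q/y₁ = 5.09/0.268 = 19.0 ft/s. Fr₁ = V₁/√(g·y₁) = 19.0/√(32.2×0.268) = 6.47.
Bélanger equation: y₂/y₁ = ½[√(1 + 8Fr₁²) − 1] = ½[√335.4 − 1] = 8.66.
y₂ = 8.66 × 0.268 = 2.32 ft.
Head loss: ΔE = (y₂ − y₁)³/(4y₁y₂) = (2.32 − 0.268)³/(4×0.268×2.32) = 8.64/2.49 = 3.47 ft.
Q = q·b = 5.09 × 33.6 = 171 cfs. P = γ·Q·ΔE/550 = 62.4 × 171 × 3.47 / 550 = 67.4 hp.

P = 67.4 hp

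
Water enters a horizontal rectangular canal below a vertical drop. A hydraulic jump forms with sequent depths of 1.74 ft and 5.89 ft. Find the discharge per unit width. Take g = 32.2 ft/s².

q = 35.5 ft²/s

For a rectangular channel the momentum equation gives q² = ½·g·y₁·y₂·(y₁ + y₂) = ½×32.2×1.74×5.89×7.63 = 1259.
q = √1259 = 35.5 ft²/s.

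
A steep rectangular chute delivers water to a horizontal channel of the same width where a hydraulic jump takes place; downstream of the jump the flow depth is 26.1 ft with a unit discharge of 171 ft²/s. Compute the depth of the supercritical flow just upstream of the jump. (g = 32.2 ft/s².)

y₁ = 2.44 ft

V₂ = q/y₂ = 171/26.1 = 6.55 ft/s; Fr₂ = V₂/√(g·y₂) = 0.226.
From the momentum equation (using Fr₂), y₁/y₂ = ½[√(1 + 8Fr₂²) − 1] = ½[√1.409 − 1] = 0.0934.
y₁ = 0.0934 × 26.1 = 2.44 ft.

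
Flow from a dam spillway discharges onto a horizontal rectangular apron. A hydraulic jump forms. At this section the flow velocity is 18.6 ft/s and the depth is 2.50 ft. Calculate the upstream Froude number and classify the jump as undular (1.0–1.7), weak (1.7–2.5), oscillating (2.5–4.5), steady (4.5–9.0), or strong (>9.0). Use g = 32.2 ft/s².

Fr₁ = V₁/√(g·y₁) = 18.6/√(32.2×2.50) = 2.07.
Fr₁ = 2.07 lies in the weak range.

Fr₁ = 2.07; weak jump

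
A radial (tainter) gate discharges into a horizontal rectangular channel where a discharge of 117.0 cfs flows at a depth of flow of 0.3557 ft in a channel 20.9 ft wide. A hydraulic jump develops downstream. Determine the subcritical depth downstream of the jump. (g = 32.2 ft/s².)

q = Q/b = 117.0/20.9 = 5.598 ft²/s; V₁ = q/y₁ = 15.74 ft/s. Fr₁ = V₁/√(g·y₁) = 4.650.
From the momentum equation for a rectangular channel, y₂/y₁ = ½[√(1 + 8Fr₁²) − 1] = ½[√174.01 − 1] = 6.096.
y₂ = 6.096 × 0.3557 = 2.168 ft.

y₂ = 2.168 ft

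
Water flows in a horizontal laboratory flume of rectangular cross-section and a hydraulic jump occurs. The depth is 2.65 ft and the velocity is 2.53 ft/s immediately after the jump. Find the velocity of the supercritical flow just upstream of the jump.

Fr₂ = V₂/√(g·y₂) = 2.53/√(32.2×2.65) = 0.274.
The Bélanger relation is symmetric: y₁/y₂ = ½[√(1 + 8Fr₂²) − 1] = ½[√1.600 − 1] = 0.132.
y₁ = 0.132 × 2.65 = 0.351 ft.
V₁ = q/y₁ = 6.70/0.351 = 19.1 ft/s.

V₁ = 19.1 ft/s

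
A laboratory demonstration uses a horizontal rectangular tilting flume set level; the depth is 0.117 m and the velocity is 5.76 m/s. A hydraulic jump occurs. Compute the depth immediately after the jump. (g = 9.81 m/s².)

y₂ = 0.833 m

Fr₁ = V₁/√(g·y₁) = 5.76/√(9.81×0.117) = 5.38.
By Bélanger, y₂/y₁ = ½[√(1 + 8Fr₁²) − 1] = ½[√232.2 − 1] = 7.12.
y₂ = 7.12 × 0.117 = 0.833 m.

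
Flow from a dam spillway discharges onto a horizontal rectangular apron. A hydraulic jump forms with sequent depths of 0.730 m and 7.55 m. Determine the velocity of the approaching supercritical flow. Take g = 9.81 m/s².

V₁ = 20.5 m/s

For a rectangular channel the momentum equation gives q² = ½·g·y₁·y₂·(y₁ + y₂) = ½×9.81×0.730×7.55×8.28 = 224.
q = √224 = 15.0 m²/s.
V₁ = q/y₁ = 15.0/0.730 = 20.5 m/s.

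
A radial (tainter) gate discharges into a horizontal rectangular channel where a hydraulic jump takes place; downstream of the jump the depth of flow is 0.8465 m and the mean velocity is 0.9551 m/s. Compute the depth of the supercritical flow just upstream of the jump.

Fr₂ = V₂/√(g·y₂) = 0.9551/√(9.81×0.8465) = 0.3314.
Applying the sequent-depth relation in reverse, y₁/y₂ = ½[√(1 + 8Fr₂²) − 1] = ½[√1.8788 − 1] = 0.1853.
y₁ = 0.1853 × 0.8465 = 0.1569 m.

y₁ = 0.1569 m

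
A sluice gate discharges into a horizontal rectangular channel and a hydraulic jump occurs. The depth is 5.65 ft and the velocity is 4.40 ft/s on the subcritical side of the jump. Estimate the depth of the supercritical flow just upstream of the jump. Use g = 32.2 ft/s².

Fr₂ = V₂/√(g·y₂) = 4.40/√(32.2×5.65) = 0.326.
Since the conjugate-depth ratio holds either way, y₁/y₂ = ½[√(1 + 8Fr₂²) − 1] = ½[√1.851 − 1] = 0.180.
y₁ = 0.180 × 5.65 = 1.02 ft.

y₁ = 1.02 ft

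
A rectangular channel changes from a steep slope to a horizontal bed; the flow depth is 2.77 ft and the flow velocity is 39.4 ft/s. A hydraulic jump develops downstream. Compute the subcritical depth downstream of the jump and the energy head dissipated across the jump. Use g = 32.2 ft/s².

y₂ = 15.0 ft; ΔE = 11.0 ft

Fr₁ = V₁/√(g·y₁) = 39.4/√(32.2×2.77) = 4.17.
From the momentum equation for a rectangular channel, y₂/y₁ = ½[√(1 + 8Fr₁²) − 1] = ½[√140.2 − 1] = 5.42.
y₂ = 5.42 × 2.77 = 15.0 ft.
q = V₁·y₁ = 39.4 × 2.77 = 109 ft²/s. V₂ = q/y₂ = 109/15.0 = 7.27 ft/s. E₁ = y₁ + V₁²/2g = 26.9 ft; E₂ = y₂ + V₂²/2g = 15.8 ft. ΔE = E₁ − E₂ = 11.0 ft.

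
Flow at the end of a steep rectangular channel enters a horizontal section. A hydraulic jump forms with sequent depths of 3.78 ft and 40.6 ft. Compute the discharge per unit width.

q = 331 ft²/s

For a rectangular channel the momentum equation gives q² = ½·g·y₁·y₂·(y₁ + y₂) = ½×32.2×3.78×40.6×44.4 = 109656.
q = √109656 = 331 ft²/s.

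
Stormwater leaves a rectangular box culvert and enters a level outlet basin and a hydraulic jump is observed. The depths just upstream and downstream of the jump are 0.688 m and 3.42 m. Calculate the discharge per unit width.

q = 6.89 m²/s

For a rectangular channel the momentum equation gives q² = ½·g·y₁·y₂·(y₁ + y₂) = ½×9.81×0.688×3.42×4.11 = 47.4.
q = √47.4 = 6.89 m²/s.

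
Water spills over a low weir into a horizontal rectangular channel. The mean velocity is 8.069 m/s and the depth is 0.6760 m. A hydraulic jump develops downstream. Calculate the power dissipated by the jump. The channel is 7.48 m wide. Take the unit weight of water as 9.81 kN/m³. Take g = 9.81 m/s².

Fr₁ = V₁/√(g·y₁) = 8.069/√(9.81×0.6760) = 3.133.
From the momentum equation for a rectangular channel, y₂/y₁ = ½[√(1 + 8Fr₁²) − 1] = ½[√79.544 − 1] = 3.959.
y₂ = 3.959 × 0.6760 = 2.677 m.
Head loss: ΔE = (y₂ − y₁)³/(4y₁y₂) = (2.677 − 0.6760)³/(4×0.6760×2.677) = 8.006/7.237 = 1.106 m.
q = V₁·y₁ = 8.069 × 0.6760 = 5.455 m²/s. Q = q·b = 5.455 × 7.48 = 40.80 m³/s. P = γ·Q·ΔE = 9.81 × 40.80 × 1.106 = 442.8 kW.

P = 442.8 kW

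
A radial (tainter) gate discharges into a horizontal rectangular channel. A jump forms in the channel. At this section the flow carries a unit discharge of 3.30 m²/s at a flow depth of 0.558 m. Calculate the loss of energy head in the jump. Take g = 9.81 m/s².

V₁ = q/y₁ = 3.30/0.558 = 5.91 m/s. Fr₁ = V₁/√(g·y₁) = 5.91/√(9.81×0.558) = 2.53.
Sequent-depth ratio: y₂/y₁ = ½[√(1 + 8Fr₁²) − 1] = ½[√52.11 − 1] = 3.11.
y₂ = 3.11 × 0.558 = 1.74 m.
Head loss: ΔE = (y₂ − y₁)³/(4y₁y₂) = (1.74 − 0.558)³/(4×0.558×1.74) = 1.63/3.87 = 0.421 m.

ΔE = 0.421 m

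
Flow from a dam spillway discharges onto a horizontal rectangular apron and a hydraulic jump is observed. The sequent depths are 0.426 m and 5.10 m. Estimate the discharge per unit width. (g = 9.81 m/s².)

q = 7.67 m²/s

For a rectangular channel the momentum equation gives q² = ½·g·y₁·y₂·(y₁ + y₂) = ½×9.81×0.426×5.10×5.53 = 58.9.
q = √58.9 = 7.67 m²/s.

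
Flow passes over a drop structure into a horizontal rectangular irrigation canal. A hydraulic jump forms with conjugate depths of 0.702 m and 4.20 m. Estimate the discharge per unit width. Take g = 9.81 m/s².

q = 8.42 m²/s

For a rectangular channel the momentum equation gives q² = ½·g·y₁·y₂·(y₁ + y₂) = ½×9.81×0.702×4.20×4.90 = 70.9.
q = √70.9 = 8.42 m²/s.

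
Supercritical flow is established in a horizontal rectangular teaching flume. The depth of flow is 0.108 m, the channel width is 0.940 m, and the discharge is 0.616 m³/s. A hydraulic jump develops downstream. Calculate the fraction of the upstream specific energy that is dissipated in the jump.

ΔE/E₁ = 0.557 (55.7%)

q = Q/b = 0.616/0.940 = 0.655 m²/s; V₁ = q/y₁ = 6.07 m/s. Fr₁ = V₁/√(g·y₁) = 5.89.
Conjugate-depth relation: y₂/y₁ = ½[√(1 + 8Fr₁²) − 1] = ½[√279.0 − 1] = 7.85.
y₂ = 7.85 × 0.108 = 0.848 m.
E₁ = y₁ + V₁²/2g = 1.98 m. ΔE = (y₂ − y₁)³/(4y₁y₂) = 1.11 m. ΔE/E₁ = 1.11/1.98 = 0.557.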